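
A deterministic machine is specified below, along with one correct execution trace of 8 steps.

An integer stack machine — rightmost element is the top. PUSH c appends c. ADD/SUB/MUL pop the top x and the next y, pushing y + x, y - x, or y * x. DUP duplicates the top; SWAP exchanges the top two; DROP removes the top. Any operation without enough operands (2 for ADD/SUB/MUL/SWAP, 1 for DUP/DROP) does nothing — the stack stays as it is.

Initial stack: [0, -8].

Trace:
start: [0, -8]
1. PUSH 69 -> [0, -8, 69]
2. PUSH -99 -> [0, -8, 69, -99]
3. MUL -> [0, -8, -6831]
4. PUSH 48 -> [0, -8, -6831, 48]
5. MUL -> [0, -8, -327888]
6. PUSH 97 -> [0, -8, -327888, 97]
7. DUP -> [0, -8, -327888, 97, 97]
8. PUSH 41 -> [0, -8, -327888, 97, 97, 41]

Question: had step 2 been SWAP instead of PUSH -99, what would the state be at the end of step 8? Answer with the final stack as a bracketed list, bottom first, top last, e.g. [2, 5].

[0, -26496, 97, 97, 41]

(re-executing from step 2 with the substitution; state before step 2: [0, -8, 69])
2. SWAP -> [0, 69, -8]
3. MUL -> [0, -552]
4. PUSH 48 -> [0, -552, 48]
5. MUL -> [0, -26496]
6. PUSH 97 -> [0, -26496, 97]
7. DUP -> [0, -26496, 97, 97]
8. PUSH 41 -> [0, -26496, 97, 97, 41]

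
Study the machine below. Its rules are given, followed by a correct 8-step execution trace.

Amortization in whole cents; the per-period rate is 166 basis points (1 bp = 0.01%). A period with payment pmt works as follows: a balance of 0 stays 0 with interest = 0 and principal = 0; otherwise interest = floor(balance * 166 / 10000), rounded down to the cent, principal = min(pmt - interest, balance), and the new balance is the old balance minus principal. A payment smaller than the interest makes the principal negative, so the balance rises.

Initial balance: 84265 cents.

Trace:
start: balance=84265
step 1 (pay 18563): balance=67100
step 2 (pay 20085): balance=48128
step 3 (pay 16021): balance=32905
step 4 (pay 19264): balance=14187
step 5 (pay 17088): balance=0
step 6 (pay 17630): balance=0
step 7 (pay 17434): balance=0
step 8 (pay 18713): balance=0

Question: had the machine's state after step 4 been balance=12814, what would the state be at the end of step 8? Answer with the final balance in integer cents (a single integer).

0

state after step 4 := balance=12814
step 5 (pay 17088): balance=0
step 6 (pay 17630): balance=0
step 7 (pay 17434): balance=0
step 8 (pay 18713): balance=0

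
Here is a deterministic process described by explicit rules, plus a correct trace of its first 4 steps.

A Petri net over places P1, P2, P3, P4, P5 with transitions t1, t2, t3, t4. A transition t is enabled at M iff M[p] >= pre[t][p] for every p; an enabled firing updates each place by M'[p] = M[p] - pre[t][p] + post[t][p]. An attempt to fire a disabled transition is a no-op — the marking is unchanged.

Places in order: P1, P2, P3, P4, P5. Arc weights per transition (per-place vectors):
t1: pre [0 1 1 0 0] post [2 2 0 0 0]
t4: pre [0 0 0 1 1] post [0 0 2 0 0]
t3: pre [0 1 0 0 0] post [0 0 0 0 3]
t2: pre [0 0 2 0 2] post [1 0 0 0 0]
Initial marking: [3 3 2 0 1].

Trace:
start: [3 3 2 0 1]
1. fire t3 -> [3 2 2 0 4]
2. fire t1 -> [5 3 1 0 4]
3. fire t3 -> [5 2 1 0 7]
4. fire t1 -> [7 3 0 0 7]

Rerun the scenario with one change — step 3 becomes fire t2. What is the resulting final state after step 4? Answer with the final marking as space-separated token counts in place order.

7 4 0 0 4

(re-executing from step 3 with the substitution; state before step 3: [5 3 1 0 4])
3. fire t2 -> [5 3 1 0 4]
4. fire t1 -> [7 4 0 0 4]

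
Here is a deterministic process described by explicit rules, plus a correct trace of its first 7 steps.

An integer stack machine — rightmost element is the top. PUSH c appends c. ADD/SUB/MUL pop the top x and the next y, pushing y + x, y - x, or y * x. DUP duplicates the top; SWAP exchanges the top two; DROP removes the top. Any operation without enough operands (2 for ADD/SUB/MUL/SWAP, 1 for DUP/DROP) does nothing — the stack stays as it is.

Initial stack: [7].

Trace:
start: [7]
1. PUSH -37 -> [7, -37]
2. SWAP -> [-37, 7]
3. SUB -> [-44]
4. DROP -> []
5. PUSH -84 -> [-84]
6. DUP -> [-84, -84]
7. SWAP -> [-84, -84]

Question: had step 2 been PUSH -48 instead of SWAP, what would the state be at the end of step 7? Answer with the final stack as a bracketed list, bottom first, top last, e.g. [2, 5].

[7, -84, -84]

(re-executing from step 2 with the substitution; state before step 2: [7, -37])
2. PUSH -48 -> [7, -37, -48]
3. SUB -> [7, 11]
4. DROP -> [7]
5. PUSH -84 -> [7, -84]
6. DUP -> [7, -84, -84]
7. SWAP -> [7, -84, -84]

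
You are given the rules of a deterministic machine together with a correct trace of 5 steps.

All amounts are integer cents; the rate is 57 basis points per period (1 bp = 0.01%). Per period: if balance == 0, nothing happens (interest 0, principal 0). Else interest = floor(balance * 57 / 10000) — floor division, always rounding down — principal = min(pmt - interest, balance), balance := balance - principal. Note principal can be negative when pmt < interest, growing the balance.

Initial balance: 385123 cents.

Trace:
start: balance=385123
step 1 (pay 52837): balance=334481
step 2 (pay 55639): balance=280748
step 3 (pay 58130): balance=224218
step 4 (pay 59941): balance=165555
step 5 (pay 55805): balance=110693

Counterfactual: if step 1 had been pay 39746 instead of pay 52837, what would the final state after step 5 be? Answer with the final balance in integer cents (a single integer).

124085

(re-executing from step 1 with the substitution; state before step 1: balance=385123)
step 1 (pay 39746): balance=347572
step 2 (pay 55639): balance=293914
step 3 (pay 58130): balance=237459
step 4 (pay 59941): balance=178871
step 5 (pay 55805): balance=124085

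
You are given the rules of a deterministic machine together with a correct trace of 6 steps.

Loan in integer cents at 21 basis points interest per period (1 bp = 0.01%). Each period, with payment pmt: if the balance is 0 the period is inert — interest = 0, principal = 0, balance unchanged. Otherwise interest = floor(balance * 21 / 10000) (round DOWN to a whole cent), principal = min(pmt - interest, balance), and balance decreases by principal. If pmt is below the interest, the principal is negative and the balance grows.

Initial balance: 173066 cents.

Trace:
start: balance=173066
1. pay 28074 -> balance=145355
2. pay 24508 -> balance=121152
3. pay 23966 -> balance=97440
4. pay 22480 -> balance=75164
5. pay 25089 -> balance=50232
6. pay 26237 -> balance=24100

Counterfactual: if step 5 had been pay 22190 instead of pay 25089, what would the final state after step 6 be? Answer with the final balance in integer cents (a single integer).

27005

(re-executing from step 5 with the substitution; state before step 5: balance=75164)
5. pay 22190 -> balance=53131
6. pay 26237 -> balance=27005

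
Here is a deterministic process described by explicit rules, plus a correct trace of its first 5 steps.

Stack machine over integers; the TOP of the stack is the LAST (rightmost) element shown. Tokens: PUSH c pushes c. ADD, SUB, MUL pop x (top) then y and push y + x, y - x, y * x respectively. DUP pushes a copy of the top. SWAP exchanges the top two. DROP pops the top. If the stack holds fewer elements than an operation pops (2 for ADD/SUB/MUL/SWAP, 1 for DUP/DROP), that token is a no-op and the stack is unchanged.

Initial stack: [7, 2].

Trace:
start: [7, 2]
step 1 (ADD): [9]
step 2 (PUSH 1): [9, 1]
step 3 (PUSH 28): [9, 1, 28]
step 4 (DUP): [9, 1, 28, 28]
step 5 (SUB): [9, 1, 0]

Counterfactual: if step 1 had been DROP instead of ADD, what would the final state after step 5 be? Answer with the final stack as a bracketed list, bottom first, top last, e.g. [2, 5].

(re-executing from step 1 with the substitution; state before step 1: [7, 2])
step 1 (DROP): [7]
step 2 (PUSH 1): [7, 1]
step 3 (PUSH 28): [7, 1, 28]
step 4 (DUP): [7, 1, 28, 28]
step 5 (SUB): [7, 1, 0]

[7, 1, 0]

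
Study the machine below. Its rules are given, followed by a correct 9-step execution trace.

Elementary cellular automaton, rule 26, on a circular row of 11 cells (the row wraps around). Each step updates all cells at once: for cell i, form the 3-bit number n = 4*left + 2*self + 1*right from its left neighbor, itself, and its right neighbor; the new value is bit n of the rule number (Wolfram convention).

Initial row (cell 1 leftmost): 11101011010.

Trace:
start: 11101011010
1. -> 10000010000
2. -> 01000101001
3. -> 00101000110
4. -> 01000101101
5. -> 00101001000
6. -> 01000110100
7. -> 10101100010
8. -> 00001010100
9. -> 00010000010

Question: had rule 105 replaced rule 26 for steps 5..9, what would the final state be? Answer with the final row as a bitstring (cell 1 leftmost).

01000111110

(re-executing steps 5..9 under rule 105; state before step 5: 01000101101)
5. -> 10010011110
6. -> 00000010011
7. -> 01111000011
8. -> 11001011011
9. -> 01000111110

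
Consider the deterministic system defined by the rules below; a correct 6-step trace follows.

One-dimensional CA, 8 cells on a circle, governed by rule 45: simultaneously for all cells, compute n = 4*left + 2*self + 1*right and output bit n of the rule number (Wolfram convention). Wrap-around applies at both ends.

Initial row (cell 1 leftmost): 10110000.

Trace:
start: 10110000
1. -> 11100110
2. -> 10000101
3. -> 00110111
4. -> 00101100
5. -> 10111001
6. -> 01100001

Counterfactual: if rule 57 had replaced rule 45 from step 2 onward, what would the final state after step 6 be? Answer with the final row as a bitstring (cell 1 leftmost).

10101010

(re-executing steps 2..6 under rule 57; state before step 2: 11100110)
2. -> 10010101
3. -> 01001011
4. -> 10100110
5. -> 01010101
6. -> 10101010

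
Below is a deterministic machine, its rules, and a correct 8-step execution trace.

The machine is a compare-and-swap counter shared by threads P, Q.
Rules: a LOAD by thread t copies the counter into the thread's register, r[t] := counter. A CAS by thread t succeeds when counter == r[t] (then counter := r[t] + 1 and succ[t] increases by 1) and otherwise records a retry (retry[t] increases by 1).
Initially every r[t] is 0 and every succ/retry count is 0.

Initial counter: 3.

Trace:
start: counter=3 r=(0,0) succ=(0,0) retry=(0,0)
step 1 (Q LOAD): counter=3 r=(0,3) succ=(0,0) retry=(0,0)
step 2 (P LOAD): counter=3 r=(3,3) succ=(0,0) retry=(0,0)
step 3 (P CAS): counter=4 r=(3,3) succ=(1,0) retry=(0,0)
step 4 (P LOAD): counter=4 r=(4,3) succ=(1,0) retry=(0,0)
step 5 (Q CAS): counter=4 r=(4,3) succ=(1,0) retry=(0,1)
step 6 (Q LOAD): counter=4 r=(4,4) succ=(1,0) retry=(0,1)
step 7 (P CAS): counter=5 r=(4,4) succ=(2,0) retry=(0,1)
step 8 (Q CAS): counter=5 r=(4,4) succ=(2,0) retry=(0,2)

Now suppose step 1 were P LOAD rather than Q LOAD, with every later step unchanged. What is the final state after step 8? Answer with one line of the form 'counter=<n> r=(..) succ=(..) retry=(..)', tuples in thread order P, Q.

(re-executing from step 1 with the substitution; state before step 1: counter=3 r=(0,0) succ=(0,0) retry=(0,0))
step 1 (P LOAD): counter=3 r=(3,0) succ=(0,0) retry=(0,0)
step 2 (P LOAD): counter=3 r=(3,0) succ=(0,0) retry=(0,0)
step 3 (P CAS): counter=4 r=(3,0) succ=(1,0) retry=(0,0)
step 4 (P LOAD): counter=4 r=(4,0) succ=(1,0) retry=(0,0)
step 5 (Q CAS): counter=4 r=(4,0) succ=(1,0) retry=(0,1)
step 6 (Q LOAD): counter=4 r=(4,4) succ=(1,0) retry=(0,1)
step 7 (P CAS): counter=5 r=(4,4) succ=(2,0) retry=(0,1)
step 8 (Q CAS): counter=5 r=(4,4) succ=(2,0) retry=(0,2)

counter=5 r=(4,4) succ=(2,0) retry=(0,2)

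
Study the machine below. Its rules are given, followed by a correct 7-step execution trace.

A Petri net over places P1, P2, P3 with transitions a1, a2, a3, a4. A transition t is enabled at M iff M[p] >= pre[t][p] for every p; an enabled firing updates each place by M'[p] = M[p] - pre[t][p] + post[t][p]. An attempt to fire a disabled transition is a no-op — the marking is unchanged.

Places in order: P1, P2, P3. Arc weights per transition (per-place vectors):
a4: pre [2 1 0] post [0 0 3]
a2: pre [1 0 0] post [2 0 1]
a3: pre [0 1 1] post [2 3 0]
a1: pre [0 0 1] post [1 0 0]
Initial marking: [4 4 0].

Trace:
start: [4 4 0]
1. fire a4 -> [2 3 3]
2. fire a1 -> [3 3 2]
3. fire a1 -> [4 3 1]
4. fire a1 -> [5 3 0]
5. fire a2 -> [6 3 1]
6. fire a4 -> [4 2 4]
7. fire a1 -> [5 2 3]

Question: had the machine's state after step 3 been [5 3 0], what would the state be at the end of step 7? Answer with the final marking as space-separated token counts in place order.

state after step 3 := [5 3 0]
4. fire a1 -> [5 3 0]
5. fire a2 -> [6 3 1]
6. fire a4 -> [4 2 4]
7. fire a1 -> [5 2 3]

5 2 3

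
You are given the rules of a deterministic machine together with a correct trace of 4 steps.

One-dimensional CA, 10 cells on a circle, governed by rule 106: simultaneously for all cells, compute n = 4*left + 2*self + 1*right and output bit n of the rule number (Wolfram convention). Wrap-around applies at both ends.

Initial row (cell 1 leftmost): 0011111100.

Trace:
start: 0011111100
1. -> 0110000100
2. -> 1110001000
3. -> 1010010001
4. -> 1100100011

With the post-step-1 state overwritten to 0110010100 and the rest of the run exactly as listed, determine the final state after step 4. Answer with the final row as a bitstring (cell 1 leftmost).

1111100011

state after step 1 := 0110010100
2. -> 1110101000
3. -> 1011010001
4. -> 1111100011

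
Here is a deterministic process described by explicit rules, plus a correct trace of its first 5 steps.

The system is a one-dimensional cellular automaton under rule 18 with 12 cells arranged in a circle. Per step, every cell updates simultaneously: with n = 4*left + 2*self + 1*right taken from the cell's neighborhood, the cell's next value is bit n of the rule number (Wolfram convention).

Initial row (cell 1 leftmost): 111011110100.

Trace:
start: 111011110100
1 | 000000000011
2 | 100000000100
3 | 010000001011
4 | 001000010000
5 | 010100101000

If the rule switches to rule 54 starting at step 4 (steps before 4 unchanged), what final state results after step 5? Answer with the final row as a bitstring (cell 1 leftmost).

(re-executing steps 4..5 under rule 54; state before step 4: 010000001011)
4 | 111000011100
5 | 000100100011

000100100011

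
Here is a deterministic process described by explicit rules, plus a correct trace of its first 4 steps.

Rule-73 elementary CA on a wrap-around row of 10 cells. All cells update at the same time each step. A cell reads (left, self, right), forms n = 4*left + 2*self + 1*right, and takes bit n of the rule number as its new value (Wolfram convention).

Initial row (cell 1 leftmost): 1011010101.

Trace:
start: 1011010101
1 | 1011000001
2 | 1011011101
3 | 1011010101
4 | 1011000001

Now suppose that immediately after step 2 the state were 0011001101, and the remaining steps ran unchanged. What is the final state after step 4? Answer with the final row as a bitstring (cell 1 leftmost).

state after step 2 := 0011001101
3 | 0011001100
4 | 1011001101

1011001101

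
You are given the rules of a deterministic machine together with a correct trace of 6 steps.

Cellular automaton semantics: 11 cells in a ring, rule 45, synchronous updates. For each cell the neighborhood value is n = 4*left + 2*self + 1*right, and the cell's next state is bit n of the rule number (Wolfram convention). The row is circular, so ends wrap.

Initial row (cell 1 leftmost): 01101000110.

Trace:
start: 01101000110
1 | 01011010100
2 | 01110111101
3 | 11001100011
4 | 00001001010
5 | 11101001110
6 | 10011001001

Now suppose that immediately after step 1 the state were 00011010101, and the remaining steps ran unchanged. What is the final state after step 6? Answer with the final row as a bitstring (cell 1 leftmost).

state after step 1 := 00011010101
2 | 01010111111
3 | 11111100000
4 | 10000001110
5 | 10111101001
6 | 01100011001

01100011001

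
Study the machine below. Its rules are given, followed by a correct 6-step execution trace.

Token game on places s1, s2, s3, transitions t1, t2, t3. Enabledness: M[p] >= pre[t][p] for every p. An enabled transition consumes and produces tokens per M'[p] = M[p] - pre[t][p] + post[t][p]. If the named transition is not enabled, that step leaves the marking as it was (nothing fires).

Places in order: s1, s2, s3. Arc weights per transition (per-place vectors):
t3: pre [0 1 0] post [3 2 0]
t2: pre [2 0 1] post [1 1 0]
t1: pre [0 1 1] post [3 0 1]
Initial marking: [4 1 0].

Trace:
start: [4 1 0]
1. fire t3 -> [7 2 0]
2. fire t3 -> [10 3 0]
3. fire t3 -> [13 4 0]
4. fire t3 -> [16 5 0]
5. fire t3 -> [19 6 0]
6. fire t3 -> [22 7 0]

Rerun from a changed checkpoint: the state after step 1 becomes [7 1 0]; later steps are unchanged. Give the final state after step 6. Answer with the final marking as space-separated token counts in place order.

22 6 0

state after step 1 := [7 1 0]
2. fire t3 -> [10 2 0]
3. fire t3 -> [13 3 0]
4. fire t3 -> [16 4 0]
5. fire t3 -> [19 5 0]
6. fire t3 -> [22 6 0]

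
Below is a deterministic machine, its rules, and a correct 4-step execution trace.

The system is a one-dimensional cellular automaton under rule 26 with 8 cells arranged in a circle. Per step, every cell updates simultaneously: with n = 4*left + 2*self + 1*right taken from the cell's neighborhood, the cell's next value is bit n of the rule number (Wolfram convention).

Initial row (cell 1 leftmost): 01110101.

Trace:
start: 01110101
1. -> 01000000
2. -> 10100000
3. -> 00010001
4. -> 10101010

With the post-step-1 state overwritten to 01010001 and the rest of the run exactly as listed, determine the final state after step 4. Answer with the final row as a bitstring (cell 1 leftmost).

10101010

state after step 1 := 01010001
2. -> 00001010
3. -> 00010001
4. -> 10101010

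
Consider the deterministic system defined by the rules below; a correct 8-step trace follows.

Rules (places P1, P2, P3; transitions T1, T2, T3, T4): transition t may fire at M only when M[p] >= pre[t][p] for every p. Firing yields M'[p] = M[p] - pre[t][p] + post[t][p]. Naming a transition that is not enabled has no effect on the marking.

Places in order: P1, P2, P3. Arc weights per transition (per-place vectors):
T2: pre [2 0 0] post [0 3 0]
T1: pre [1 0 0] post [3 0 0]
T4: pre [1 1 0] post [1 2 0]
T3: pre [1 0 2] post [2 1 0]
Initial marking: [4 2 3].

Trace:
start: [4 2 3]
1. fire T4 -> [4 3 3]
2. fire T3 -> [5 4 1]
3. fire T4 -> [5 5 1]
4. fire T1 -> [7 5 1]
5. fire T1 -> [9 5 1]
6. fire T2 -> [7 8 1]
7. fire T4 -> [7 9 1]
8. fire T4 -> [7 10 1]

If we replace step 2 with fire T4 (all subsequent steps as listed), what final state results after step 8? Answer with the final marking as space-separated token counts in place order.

(re-executing from step 2 with the substitution; state before step 2: [4 3 3])
2. fire T4 -> [4 4 3]
3. fire T4 -> [4 5 3]
4. fire T1 -> [6 5 3]
5. fire T1 -> [8 5 3]
6. fire T2 -> [6 8 3]
7. fire T4 -> [6 9 3]
8. fire T4 -> [6 10 3]

6 10 3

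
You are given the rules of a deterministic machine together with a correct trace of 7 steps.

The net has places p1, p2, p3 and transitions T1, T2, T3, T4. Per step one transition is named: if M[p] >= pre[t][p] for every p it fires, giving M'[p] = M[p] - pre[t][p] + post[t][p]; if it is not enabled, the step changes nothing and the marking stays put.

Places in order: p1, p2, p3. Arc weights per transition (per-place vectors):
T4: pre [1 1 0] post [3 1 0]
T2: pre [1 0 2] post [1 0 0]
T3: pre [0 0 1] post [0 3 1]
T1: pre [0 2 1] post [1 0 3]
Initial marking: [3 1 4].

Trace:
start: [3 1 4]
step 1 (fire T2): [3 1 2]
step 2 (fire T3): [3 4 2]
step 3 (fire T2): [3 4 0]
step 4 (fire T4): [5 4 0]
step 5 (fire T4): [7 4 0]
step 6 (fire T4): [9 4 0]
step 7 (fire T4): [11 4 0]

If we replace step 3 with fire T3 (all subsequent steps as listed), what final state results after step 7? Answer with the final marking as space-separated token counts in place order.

11 7 2

(re-executing from step 3 with the substitution; state before step 3: [3 4 2])
step 3 (fire T3): [3 7 2]
step 4 (fire T4): [5 7 2]
step 5 (fire T4): [7 7 2]
step 6 (fire T4): [9 7 2]
step 7 (fire T4): [11 7 2]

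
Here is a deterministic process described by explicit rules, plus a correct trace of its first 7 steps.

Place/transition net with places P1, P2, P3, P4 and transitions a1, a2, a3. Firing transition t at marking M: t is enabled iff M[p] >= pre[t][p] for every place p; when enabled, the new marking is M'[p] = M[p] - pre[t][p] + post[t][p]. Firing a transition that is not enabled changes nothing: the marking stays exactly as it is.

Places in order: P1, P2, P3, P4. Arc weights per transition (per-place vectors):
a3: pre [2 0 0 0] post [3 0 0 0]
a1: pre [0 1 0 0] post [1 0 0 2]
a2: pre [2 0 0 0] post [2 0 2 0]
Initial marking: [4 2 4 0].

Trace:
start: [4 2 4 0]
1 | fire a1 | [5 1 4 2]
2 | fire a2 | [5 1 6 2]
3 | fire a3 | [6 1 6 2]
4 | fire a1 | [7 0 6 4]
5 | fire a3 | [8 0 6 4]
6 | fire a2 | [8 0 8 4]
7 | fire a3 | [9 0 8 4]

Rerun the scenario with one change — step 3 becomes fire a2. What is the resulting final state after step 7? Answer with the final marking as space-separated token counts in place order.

8 0 10 4

(re-executing from step 3 with the substitution; state before step 3: [5 1 6 2])
3 | fire a2 | [5 1 8 2]
4 | fire a1 | [6 0 8 4]
5 | fire a3 | [7 0 8 4]
6 | fire a2 | [7 0 10 4]
7 | fire a3 | [8 0 10 4]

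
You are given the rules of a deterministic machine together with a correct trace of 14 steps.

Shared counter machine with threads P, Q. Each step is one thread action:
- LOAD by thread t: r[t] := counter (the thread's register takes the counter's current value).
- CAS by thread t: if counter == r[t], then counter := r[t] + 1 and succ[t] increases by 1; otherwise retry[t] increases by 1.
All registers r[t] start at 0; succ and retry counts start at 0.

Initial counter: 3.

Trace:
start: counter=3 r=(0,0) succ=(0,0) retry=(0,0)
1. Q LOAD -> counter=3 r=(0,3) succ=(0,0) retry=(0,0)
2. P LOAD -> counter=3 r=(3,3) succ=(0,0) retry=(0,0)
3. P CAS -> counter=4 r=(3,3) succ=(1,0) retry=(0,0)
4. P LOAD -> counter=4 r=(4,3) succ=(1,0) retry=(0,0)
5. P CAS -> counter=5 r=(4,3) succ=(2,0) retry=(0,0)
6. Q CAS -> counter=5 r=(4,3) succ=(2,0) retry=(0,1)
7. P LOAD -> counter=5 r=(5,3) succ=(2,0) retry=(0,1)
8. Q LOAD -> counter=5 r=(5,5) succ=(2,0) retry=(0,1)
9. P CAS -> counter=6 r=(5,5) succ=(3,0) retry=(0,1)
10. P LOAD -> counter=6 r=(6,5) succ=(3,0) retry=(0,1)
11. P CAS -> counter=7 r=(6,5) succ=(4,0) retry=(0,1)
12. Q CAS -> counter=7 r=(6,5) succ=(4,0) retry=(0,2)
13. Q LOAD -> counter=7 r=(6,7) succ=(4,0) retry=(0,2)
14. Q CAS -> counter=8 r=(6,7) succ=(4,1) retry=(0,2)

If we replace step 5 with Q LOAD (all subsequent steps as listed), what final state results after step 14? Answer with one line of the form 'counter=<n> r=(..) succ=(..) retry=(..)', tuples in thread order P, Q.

counter=8 r=(6,7) succ=(3,2) retry=(0,1)

(re-executing from step 5 with the substitution; state before step 5: counter=4 r=(4,3) succ=(1,0) retry=(0,0))
5. Q LOAD -> counter=4 r=(4,4) succ=(1,0) retry=(0,0)
6. Q CAS -> counter=5 r=(4,4) succ=(1,1) retry=(0,0)
7. P LOAD -> counter=5 r=(5,4) succ=(1,1) retry=(0,0)
8. Q LOAD -> counter=5 r=(5,5) succ=(1,1) retry=(0,0)
9. P CAS -> counter=6 r=(5,5) succ=(2,1) retry=(0,0)
10. P LOAD -> counter=6 r=(6,5) succ=(2,1) retry=(0,0)
11. P CAS -> counter=7 r=(6,5) succ=(3,1) retry=(0,0)
12. Q CAS -> counter=7 r=(6,5) succ=(3,1) retry=(0,1)
13. Q LOAD -> counter=7 r=(6,7) succ=(3,1) retry=(0,1)
14. Q CAS -> counter=8 r=(6,7) succ=(3,2) retry=(0,1)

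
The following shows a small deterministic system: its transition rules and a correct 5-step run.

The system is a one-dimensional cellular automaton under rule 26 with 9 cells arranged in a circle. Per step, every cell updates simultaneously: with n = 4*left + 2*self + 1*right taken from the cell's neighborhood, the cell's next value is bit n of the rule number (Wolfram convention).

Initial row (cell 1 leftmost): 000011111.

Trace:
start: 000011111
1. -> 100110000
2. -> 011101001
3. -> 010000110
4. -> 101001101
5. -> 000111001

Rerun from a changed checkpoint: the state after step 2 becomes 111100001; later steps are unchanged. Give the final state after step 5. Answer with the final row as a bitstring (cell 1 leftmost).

state after step 2 := 111100001
3. -> 000010011
4. -> 100101110
5. -> 011001000

011001000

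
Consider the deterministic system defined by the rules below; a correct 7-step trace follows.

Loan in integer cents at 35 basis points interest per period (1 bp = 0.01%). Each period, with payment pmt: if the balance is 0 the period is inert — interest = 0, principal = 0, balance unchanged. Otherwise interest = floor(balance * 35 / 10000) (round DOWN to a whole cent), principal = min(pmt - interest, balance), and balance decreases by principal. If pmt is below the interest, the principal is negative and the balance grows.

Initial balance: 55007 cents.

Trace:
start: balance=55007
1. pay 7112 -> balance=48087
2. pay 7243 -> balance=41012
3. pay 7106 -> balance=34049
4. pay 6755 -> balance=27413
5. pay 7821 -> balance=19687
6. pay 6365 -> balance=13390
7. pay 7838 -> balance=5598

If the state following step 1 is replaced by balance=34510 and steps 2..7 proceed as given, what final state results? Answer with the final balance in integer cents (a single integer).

0

state after step 1 := balance=34510
2. pay 7243 -> balance=27387
3. pay 7106 -> balance=20376
4. pay 6755 -> balance=13692
5. pay 7821 -> balance=5918
6. pay 6365 -> balance=0
7. pay 7838 -> balance=0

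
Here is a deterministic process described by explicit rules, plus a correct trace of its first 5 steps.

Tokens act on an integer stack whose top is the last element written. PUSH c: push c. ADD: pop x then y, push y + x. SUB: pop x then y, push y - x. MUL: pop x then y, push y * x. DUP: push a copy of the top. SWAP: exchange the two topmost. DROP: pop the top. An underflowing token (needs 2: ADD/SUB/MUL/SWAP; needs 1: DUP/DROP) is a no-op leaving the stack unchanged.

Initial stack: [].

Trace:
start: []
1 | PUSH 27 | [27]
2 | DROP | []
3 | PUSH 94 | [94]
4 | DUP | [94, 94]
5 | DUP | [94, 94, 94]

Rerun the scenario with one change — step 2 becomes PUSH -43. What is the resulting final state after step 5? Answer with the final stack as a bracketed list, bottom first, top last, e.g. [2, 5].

[27, -43, 94, 94, 94]

(re-executing from step 2 with the substitution; state before step 2: [27])
2 | PUSH -43 | [27, -43]
3 | PUSH 94 | [27, -43, 94]
4 | DUP | [27, -43, 94, 94]
5 | DUP | [27, -43, 94, 94, 94]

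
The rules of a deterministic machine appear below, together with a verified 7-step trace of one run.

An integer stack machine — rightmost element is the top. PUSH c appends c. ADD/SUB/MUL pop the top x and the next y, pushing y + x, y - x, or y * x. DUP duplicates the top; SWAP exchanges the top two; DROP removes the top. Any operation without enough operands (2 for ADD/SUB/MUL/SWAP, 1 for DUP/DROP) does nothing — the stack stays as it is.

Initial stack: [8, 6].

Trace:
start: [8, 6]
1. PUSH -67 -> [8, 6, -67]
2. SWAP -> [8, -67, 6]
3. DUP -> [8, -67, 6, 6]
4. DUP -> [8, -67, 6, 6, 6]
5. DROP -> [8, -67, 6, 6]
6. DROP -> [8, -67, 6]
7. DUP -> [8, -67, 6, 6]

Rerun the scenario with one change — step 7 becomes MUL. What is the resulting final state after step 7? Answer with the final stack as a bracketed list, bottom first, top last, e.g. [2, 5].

(re-executing from step 7 with the substitution; state before step 7: [8, -67, 6])
7. MUL -> [8, -402]

[8, -402]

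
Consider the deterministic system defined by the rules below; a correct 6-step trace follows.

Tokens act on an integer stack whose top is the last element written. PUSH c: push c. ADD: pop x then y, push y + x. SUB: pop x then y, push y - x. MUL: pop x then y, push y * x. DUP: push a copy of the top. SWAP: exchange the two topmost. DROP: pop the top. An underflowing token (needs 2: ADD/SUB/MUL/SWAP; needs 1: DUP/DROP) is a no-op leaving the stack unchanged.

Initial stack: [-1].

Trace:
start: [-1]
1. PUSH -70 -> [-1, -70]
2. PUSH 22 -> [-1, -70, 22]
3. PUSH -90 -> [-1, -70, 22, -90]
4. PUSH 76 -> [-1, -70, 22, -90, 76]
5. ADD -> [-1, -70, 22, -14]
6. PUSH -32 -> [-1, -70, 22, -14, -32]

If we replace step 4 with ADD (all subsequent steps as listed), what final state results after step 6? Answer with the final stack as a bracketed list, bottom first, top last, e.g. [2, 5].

[-1, -138, -32]

(re-executing from step 4 with the substitution; state before step 4: [-1, -70, 22, -90])
4. ADD -> [-1, -70, -68]
5. ADD -> [-1, -138]
6. PUSH -32 -> [-1, -138, -32]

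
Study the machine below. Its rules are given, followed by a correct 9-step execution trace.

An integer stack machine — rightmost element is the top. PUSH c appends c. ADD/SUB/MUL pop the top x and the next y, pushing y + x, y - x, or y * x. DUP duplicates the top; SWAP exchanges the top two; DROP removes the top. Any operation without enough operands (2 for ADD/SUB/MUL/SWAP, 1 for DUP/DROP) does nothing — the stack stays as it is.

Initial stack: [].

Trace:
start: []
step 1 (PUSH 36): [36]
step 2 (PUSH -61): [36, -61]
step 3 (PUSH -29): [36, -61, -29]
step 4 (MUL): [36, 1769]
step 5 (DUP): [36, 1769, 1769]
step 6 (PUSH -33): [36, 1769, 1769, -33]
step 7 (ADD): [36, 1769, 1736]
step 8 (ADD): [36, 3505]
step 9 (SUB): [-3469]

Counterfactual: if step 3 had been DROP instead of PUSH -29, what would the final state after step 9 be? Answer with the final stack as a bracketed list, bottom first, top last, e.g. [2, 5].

[39]

(re-executing from step 3 with the substitution; state before step 3: [36, -61])
step 3 (DROP): [36]
step 4 (MUL): [36]
step 5 (DUP): [36, 36]
step 6 (PUSH -33): [36, 36, -33]
step 7 (ADD): [36, 3]
step 8 (ADD): [39]
step 9 (SUB): [39]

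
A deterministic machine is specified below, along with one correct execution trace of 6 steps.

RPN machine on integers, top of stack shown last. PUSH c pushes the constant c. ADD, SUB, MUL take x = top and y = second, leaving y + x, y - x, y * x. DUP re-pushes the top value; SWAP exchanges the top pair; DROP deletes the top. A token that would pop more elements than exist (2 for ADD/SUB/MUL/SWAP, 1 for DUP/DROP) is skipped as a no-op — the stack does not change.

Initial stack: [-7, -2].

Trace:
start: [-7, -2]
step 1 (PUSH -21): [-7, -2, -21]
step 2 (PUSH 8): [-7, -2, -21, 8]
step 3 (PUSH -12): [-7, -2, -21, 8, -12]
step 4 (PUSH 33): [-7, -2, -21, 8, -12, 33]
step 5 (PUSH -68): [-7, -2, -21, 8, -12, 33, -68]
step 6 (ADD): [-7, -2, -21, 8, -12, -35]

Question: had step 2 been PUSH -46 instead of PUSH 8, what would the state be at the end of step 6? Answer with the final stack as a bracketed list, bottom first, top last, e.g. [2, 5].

(re-executing from step 2 with the substitution; state before step 2: [-7, -2, -21])
step 2 (PUSH -46): [-7, -2, -21, -46]
step 3 (PUSH -12): [-7, -2, -21, -46, -12]
step 4 (PUSH 33): [-7, -2, -21, -46, -12, 33]
step 5 (PUSH -68): [-7, -2, -21, -46, -12, 33, -68]
step 6 (ADD): [-7, -2, -21, -46, -12, -35]

[-7, -2, -21, -46, -12, -35]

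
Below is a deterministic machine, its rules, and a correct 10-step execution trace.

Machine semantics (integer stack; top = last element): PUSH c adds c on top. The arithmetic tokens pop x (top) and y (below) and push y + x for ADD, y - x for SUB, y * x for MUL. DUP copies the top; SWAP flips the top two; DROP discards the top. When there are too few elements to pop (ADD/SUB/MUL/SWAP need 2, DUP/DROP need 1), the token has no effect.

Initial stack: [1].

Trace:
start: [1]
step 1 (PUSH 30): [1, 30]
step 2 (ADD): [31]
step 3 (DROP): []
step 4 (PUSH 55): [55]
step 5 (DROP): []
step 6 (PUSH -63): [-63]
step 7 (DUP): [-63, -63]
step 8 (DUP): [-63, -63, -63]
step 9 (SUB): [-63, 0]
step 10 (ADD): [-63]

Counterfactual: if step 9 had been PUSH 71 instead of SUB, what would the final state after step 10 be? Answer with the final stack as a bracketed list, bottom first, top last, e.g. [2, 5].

[-63, -63, 8]

(re-executing from step 9 with the substitution; state before step 9: [-63, -63, -63])
step 9 (PUSH 71): [-63, -63, -63, 71]
step 10 (ADD): [-63, -63, 8]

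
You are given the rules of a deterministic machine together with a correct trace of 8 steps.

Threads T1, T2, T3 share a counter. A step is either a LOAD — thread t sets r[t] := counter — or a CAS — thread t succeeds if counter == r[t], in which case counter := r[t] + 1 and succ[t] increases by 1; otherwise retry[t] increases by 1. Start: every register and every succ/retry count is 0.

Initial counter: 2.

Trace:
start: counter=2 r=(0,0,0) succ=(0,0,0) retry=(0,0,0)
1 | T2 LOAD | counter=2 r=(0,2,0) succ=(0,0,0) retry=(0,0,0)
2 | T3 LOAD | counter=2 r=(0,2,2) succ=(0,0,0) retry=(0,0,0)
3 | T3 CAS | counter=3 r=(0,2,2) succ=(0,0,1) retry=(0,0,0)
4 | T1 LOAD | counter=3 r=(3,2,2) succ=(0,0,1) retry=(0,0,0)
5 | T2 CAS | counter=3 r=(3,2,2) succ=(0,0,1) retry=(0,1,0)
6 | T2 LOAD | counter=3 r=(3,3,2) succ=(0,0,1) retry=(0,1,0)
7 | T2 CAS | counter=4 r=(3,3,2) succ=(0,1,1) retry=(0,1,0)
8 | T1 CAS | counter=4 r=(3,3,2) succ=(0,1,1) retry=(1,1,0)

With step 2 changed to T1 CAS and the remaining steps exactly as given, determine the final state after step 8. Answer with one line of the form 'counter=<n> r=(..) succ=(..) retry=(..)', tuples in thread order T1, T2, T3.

counter=4 r=(2,3,0) succ=(0,2,0) retry=(2,0,1)

(re-executing from step 2 with the substitution; state before step 2: counter=2 r=(0,2,0) succ=(0,0,0) retry=(0,0,0))
2 | T1 CAS | counter=2 r=(0,2,0) succ=(0,0,0) retry=(1,0,0)
3 | T3 CAS | counter=2 r=(0,2,0) succ=(0,0,0) retry=(1,0,1)
4 | T1 LOAD | counter=2 r=(2,2,0) succ=(0,0,0) retry=(1,0,1)
5 | T2 CAS | counter=3 r=(2,2,0) succ=(0,1,0) retry=(1,0,1)
6 | T2 LOAD | counter=3 r=(2,3,0) succ=(0,1,0) retry=(1,0,1)
7 | T2 CAS | counter=4 r=(2,3,0) succ=(0,2,0) retry=(1,0,1)
8 | T1 CAS | counter=4 r=(2,3,0) succ=(0,2,0) retry=(2,0,1)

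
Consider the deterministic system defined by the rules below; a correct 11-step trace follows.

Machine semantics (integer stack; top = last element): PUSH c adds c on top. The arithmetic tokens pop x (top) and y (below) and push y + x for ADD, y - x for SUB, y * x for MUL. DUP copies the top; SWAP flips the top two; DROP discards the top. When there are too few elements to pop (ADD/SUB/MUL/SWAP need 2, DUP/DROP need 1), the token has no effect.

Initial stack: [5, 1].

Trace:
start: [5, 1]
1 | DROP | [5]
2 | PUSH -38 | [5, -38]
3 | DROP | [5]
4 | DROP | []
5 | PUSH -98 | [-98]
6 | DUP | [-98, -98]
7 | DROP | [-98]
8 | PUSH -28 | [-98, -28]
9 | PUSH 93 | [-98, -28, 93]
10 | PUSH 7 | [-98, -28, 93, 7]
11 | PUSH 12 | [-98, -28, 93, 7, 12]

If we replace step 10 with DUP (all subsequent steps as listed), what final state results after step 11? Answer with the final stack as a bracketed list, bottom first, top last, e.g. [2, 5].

(re-executing from step 10 with the substitution; state before step 10: [-98, -28, 93])
10 | DUP | [-98, -28, 93, 93]
11 | PUSH 12 | [-98, -28, 93, 93, 12]

[-98, -28, 93, 93, 12]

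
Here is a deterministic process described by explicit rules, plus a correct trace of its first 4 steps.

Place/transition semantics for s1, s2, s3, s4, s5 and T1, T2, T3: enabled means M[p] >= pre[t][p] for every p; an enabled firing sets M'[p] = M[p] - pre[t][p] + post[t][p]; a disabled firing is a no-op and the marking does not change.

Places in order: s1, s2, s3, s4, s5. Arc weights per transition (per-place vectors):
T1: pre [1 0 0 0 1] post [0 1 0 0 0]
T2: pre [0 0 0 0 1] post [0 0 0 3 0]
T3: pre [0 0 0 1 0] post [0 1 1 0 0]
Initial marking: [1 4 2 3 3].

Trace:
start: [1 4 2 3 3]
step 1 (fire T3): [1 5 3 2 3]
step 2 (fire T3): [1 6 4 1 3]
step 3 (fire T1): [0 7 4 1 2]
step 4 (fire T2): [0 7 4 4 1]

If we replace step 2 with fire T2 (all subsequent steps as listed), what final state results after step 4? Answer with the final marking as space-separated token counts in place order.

(re-executing from step 2 with the substitution; state before step 2: [1 5 3 2 3])
step 2 (fire T2): [1 5 3 5 2]
step 3 (fire T1): [0 6 3 5 1]
step 4 (fire T2): [0 6 3 8 0]

0 6 3 8 0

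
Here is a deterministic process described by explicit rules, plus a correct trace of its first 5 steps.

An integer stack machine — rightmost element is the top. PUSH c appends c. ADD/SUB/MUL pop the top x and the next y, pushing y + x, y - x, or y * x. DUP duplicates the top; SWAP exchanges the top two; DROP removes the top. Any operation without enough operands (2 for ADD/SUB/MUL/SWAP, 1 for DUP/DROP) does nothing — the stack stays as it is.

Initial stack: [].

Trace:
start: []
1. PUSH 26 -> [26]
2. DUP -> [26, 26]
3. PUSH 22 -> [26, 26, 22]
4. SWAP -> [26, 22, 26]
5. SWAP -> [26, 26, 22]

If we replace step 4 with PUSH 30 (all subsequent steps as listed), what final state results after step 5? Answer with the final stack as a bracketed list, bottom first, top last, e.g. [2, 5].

(re-executing from step 4 with the substitution; state before step 4: [26, 26, 22])
4. PUSH 30 -> [26, 26, 22, 30]
5. SWAP -> [26, 26, 30, 22]

[26, 26, 30, 22]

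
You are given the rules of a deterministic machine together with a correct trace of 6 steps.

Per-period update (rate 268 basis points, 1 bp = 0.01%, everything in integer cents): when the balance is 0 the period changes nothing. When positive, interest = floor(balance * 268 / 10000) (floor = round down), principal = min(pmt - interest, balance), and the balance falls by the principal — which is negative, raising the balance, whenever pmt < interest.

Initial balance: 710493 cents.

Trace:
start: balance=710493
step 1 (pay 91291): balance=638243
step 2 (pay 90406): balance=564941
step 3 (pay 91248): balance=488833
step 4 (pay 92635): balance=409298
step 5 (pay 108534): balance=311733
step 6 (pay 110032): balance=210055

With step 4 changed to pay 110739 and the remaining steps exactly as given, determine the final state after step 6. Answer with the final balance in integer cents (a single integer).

190967

(re-executing from step 4 with the substitution; state before step 4: balance=488833)
step 4 (pay 110739): balance=391194
step 5 (pay 108534): balance=293143
step 6 (pay 110032): balance=190967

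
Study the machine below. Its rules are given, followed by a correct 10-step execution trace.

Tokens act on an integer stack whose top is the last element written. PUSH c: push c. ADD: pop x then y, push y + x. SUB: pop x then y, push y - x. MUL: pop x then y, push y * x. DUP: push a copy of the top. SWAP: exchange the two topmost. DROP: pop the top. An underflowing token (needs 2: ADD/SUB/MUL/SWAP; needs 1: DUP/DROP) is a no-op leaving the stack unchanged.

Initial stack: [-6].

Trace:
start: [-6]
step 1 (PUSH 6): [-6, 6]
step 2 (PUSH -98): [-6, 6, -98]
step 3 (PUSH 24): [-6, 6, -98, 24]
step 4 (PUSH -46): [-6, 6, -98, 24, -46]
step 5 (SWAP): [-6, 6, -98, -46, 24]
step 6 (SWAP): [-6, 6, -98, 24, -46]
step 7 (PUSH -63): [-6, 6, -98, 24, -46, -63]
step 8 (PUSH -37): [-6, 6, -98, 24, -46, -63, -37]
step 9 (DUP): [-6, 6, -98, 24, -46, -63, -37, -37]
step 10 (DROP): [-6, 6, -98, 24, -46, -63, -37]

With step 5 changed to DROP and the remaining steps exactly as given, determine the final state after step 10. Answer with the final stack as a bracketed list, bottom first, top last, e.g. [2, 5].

(re-executing from step 5 with the substitution; state before step 5: [-6, 6, -98, 24, -46])
step 5 (DROP): [-6, 6, -98, 24]
step 6 (SWAP): [-6, 6, 24, -98]
step 7 (PUSH -63): [-6, 6, 24, -98, -63]
step 8 (PUSH -37): [-6, 6, 24, -98, -63, -37]
step 9 (DUP): [-6, 6, 24, -98, -63, -37, -37]
step 10 (DROP): [-6, 6, 24, -98, -63, -37]

[-6, 6, 24, -98, -63, -37]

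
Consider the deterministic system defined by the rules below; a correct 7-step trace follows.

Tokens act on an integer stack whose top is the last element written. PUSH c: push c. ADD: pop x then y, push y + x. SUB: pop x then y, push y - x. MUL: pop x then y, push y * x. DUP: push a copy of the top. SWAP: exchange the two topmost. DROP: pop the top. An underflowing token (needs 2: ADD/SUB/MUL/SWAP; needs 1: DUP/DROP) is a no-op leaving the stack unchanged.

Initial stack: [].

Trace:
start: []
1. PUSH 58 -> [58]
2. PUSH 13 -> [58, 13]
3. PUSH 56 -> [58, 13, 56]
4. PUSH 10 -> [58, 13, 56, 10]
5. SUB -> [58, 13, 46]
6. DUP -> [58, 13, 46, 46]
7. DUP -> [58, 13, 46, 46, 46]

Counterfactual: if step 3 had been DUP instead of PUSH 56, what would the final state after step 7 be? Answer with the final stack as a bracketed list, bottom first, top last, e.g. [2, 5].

(re-executing from step 3 with the substitution; state before step 3: [58, 13])
3. DUP -> [58, 13, 13]
4. PUSH 10 -> [58, 13, 13, 10]
5. SUB -> [58, 13, 3]
6. DUP -> [58, 13, 3, 3]
7. DUP -> [58, 13, 3, 3, 3]

[58, 13, 3, 3, 3]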